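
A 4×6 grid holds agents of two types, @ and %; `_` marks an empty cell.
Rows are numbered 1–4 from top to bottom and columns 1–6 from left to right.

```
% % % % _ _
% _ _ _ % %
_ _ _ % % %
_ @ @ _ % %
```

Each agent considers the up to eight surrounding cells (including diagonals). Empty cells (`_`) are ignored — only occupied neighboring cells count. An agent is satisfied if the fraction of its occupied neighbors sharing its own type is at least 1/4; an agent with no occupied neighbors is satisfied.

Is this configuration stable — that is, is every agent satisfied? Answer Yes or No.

Yes

Row 1: (1,1)% 2/2 ✓ · (1,2)% 3/3 ✓ · (1,3)% 2/2 ✓ · (1,4)% 2/2 ✓
Row 2: (2,1)% 2/2 ✓ · (2,5)% 5/5 ✓ · (2,6)% 3/3 ✓
Row 3: (3,4)% 3/4 ✓ · (3,5)% 6/6 ✓ · (3,6)% 5/5 ✓
Row 4: (4,2)@ 1/1 ✓ · (4,3)@ 1/2 ✓ · (4,5)% 4/4 ✓ · (4,6)% 3/3 ✓
All meet the threshold, so the configuration is stable.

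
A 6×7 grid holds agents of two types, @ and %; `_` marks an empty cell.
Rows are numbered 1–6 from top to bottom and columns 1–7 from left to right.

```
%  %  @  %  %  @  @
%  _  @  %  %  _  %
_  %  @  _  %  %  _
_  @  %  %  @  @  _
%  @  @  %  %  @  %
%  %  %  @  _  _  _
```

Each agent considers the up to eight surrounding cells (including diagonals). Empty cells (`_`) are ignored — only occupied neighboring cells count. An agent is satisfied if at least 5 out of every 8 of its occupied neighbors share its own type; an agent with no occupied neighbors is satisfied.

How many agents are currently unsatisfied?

26

(1,1)% 2/2 ok
(1,2)% 2/4 unhappy
(1,3)@ 1/4 unhappy
(1,4)% 3/5 unhappy
(1,5)% 3/4 ok
(1,6)@ 1/4 unhappy
(1,7)@ 1/2 unhappy
(2,1)% 3/3 ok
(2,3)@ 2/6 unhappy
(2,4)% 4/7 unhappy
(2,5)% 5/6 ok
(2,7)% 1/3 unhappy
(3,2)% 2/5 unhappy
(3,3)@ 2/6 unhappy
(3,5)% 4/6 ok
(3,6)% 3/5 unhappy
(4,2)@ 3/6 unhappy
(4,3)% 3/7 unhappy
(4,4)% 4/7 unhappy
(4,5)@ 2/7 unhappy
(4,6)@ 2/6 unhappy
(5,1)% 2/4 unhappy
(5,2)@ 2/7 unhappy
(5,3)@ 3/8 unhappy
(5,4)% 4/7 unhappy
(5,5)% 2/6 unhappy
(5,6)@ 2/4 unhappy
(5,7)% 0/2 unhappy
(6,1)% 2/3 ok
(6,2)% 3/5 unhappy
(6,3)% 2/5 unhappy
(6,4)@ 1/4 unhappy
Unsatisfied: (1,2), (1,3), (1,4), (1,6), (1,7), (2,3), (2,4), (2,7), (3,2), (3,3), (3,6), (4,2), (4,3), (4,4), (4,5), (4,6), (5,1), (5,2), (5,3), (5,4), (5,5), (5,6), (5,7), (6,2), (6,3), (6,4) — 26 in total.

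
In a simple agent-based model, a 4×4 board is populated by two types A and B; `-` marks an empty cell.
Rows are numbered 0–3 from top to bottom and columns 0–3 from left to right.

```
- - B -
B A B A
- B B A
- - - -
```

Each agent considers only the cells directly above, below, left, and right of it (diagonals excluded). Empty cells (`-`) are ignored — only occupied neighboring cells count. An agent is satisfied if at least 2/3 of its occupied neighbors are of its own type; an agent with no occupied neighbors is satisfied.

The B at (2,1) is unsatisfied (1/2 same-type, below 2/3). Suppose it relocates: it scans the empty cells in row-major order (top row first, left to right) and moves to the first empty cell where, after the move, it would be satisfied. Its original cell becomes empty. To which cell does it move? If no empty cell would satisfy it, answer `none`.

Vacating (2,1). Empty cells in order:
  (0,0): 1/1 same-type → satisfied — stop here.

(0,0)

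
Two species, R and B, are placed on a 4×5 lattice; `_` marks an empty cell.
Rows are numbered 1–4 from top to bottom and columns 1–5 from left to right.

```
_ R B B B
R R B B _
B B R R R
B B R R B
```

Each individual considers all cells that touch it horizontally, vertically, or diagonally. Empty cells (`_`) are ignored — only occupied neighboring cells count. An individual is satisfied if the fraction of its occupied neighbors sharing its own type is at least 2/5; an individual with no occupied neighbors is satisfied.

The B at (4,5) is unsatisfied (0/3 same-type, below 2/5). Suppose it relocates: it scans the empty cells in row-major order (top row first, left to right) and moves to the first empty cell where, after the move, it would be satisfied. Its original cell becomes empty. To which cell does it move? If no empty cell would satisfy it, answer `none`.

Vacating (4,5). Empty cells in order:
  (1,1): 0/3 same-type → still unsatisfied.
  (2,5): 3/5 same-type → satisfied — stop here.

(2,5)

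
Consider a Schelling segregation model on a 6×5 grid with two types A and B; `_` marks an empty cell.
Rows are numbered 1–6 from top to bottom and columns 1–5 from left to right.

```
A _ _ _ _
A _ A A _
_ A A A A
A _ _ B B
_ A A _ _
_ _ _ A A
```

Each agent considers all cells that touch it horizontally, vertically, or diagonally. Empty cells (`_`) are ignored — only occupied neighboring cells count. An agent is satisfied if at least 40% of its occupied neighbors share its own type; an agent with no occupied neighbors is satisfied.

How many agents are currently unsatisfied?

Row 1: (1,1)A 1/1 satisfied
Row 2: (2,1)A 2/2 satisfied · (2,3)A 4/4 satisfied · (2,4)A 4/4 satisfied
Row 3: (3,2)A 4/4 satisfied · (3,3)A 4/5 satisfied · (3,4)A 4/6 satisfied · (3,5)A 2/4 satisfied
Row 4: (4,1)A 2/2 satisfied · (4,4)B 1/5 not · (4,5)B 1/3 not
Row 5: (5,2)A 2/2 satisfied · (5,3)A 2/3 satisfied
Row 6: (6,4)A 2/2 satisfied · (6,5)A 1/1 satisfied
Unsatisfied: (4,4), (4,5) — 2 in total.

2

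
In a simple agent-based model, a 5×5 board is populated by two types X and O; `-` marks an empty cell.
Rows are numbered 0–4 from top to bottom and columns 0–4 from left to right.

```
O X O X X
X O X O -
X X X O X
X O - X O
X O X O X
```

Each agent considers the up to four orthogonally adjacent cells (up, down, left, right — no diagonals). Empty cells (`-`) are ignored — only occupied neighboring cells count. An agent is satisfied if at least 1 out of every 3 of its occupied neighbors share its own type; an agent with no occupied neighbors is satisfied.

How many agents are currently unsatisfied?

12

Row 0: (0,0)O 0/2 ✗ · (0,1)X 0/3 ✗ · (0,2)O 0/3 ✗ · (0,3)X 1/3 ✓ · (0,4)X 1/1 ✓
Row 1: (1,0)X 1/3 ✓ · (1,1)O 0/4 ✗ · (1,2)X 1/4 ✗ · (1,3)O 1/3 ✓
Row 2: (2,0)X 3/3 ✓ · (2,1)X 2/4 ✓ · (2,2)X 2/3 ✓ · (2,3)O 1/4 ✗ · (2,4)X 0/2 ✗
Row 3: (3,0)X 2/3 ✓ · (3,1)O 1/3 ✓ · (3,3)X 0/3 ✗ · (3,4)O 0/3 ✗
Row 4: (4,0)X 1/2 ✓ · (4,1)O 1/3 ✓ · (4,2)X 0/2 ✗ · (4,3)O 0/3 ✗ · (4,4)X 0/2 ✗
Unsatisfied: (0,0), (0,1), (0,2), (1,1), (1,2), (2,3), (2,4), (3,3), (3,4), (4,2), (4,3), (4,4) — 12 in total.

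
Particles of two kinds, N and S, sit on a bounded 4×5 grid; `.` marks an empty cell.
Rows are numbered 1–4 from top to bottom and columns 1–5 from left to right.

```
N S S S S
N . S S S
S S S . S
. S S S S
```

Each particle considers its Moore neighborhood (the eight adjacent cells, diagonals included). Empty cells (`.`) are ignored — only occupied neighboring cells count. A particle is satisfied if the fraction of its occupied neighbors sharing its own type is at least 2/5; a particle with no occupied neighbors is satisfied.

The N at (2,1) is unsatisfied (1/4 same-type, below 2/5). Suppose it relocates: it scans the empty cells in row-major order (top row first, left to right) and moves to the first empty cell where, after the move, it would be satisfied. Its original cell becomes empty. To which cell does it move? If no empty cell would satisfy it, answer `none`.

none

Vacating (2,1). Empty cells in order:
  (2,2): 1/7 same-type → still unsatisfied.
  (3,4): 0/8 same-type → still unsatisfied.
  (4,1): 0/3 same-type → still unsatisfied.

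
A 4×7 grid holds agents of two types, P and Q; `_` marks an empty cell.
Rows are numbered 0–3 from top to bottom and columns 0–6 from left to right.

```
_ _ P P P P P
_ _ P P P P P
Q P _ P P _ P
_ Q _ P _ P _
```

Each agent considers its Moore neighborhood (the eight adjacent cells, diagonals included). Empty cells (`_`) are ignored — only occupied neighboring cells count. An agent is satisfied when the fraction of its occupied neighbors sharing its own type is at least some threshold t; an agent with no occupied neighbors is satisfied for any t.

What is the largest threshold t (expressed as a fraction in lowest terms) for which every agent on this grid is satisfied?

Row 0: (0,2)P 3/3 · (0,3)P 5/5 · (0,4)P 5/5 · (0,5)P 5/5 · (0,6)P 3/3
Row 1: (1,2)P 5/5 · (1,3)P 7/7 · (1,4)P 7/7 · (1,5)P 7/7 · (1,6)P 4/4
Row 2: (2,0)Q 1/2 · (2,1)P 1/3 · (2,3)P 5/5 · (2,4)P 6/6 · (2,6)P 3/3
Row 3: (3,1)Q 1/2 · (3,3)P 2/2 · (3,5)P 2/2
The smallest same-type fraction is 1/3 at (2,1), which reduces to 1/3. Any threshold above that leaves this agent unsatisfied.

1/3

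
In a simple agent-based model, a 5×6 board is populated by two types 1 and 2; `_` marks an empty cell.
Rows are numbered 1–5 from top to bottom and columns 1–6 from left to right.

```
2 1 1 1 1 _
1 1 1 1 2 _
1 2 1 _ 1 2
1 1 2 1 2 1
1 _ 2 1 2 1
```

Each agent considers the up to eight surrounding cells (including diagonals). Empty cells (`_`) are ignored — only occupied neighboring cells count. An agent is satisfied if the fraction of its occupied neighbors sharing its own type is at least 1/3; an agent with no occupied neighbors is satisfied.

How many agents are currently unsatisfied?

Row 1: (1,1)2 0/3 unhappy · (1,2)1 4/5 ok · (1,3)1 5/5 ok · (1,4)1 4/5 ok · (1,5)1 2/3 ok
Row 2: (2,1)1 3/5 ok · (2,2)1 6/8 ok · (2,3)1 6/7 ok · (2,4)1 6/7 ok · (2,5)2 1/5 unhappy
Row 3: (3,1)1 4/5 ok · (3,2)2 1/8 unhappy · (3,3)1 5/7 ok · (3,5)1 3/6 ok · (3,6)2 2/4 ok
Row 4: (4,1)1 3/4 ok · (4,2)1 4/7 ok · (4,3)2 2/6 ok · (4,4)1 3/7 ok · (4,5)2 2/7 unhappy · (4,6)1 2/5 ok
Row 5: (5,1)1 2/2 ok · (5,3)2 1/4 unhappy · (5,4)1 1/5 unhappy · (5,5)2 1/5 unhappy · (5,6)1 1/3 ok
Unsatisfied: (1,1), (2,5), (3,2), (4,5), (5,3), (5,4), (5,5) — 7 in total.

7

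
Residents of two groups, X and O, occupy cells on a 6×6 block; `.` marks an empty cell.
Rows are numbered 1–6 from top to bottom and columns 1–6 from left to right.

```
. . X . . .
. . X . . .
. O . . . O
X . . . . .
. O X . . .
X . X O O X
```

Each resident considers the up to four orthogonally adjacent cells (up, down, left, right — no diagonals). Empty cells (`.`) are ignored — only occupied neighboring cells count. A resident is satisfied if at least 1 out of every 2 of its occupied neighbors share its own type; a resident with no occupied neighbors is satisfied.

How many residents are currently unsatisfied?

2

(1,3)X 1/1 ok
(2,3)X 1/1 ok
(3,2)O 0/0 ok
(3,6)O 0/0 ok
(4,1)X 0/0 ok
(5,2)O 0/1 unhappy
(5,3)X 1/2 ok
(6,1)X 0/0 ok
(6,3)X 1/2 ok
(6,4)O 1/2 ok
(6,5)O 1/2 ok
(6,6)X 0/1 unhappy
Unsatisfied: (5,2), (6,6) — 2 in total.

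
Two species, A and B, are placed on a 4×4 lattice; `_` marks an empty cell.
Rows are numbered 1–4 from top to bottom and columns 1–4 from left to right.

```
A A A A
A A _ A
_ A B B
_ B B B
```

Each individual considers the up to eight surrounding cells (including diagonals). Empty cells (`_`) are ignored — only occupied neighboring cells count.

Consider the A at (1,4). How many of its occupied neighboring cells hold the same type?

2

Occupied neighbors of (1,4): (1,3)=A, (2,4)=A.
Same type (A): 2 of 2.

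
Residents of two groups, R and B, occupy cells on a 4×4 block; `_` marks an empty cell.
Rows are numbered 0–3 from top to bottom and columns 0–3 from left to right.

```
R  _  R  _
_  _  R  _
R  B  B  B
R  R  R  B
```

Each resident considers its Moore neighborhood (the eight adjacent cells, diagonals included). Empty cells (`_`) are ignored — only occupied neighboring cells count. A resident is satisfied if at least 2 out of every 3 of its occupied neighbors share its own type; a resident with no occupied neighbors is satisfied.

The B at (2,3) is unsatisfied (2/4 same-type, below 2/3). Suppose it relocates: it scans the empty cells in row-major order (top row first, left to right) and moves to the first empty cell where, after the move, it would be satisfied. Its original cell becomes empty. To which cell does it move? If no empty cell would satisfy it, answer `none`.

none

Vacating (2,3). Empty cells in order:
  (0,1): 0/3 same-type → still unsatisfied.
  (0,3): 0/2 same-type → still unsatisfied.
  (1,0): 1/3 same-type → still unsatisfied.
  (1,1): 2/6 same-type → still unsatisfied.
  (1,3): 1/3 same-type → still unsatisfied.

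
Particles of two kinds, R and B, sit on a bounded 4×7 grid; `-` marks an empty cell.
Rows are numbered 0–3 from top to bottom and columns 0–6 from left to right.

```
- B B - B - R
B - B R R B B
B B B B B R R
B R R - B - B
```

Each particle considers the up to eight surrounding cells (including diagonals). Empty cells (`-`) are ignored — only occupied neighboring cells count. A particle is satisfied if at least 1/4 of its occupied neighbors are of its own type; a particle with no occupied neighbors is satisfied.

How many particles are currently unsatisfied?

(0,1)B 3/3 ok
(0,2)B 2/3 ok
(0,4)B 1/3 ok
(0,6)R 0/2 unhappy
(1,0)B 3/3 ok
(1,2)B 5/6 ok
(1,3)R 1/7 unhappy
(1,4)R 2/6 ok
(1,5)B 3/7 ok
(1,6)B 1/4 ok
(2,0)B 3/4 ok
(2,1)B 5/7 ok
(2,2)B 3/6 ok
(2,3)B 4/7 ok
(2,4)B 3/6 ok
(2,5)R 2/7 ok
(2,6)R 1/4 ok
(3,0)B 2/3 ok
(3,1)R 1/5 unhappy
(3,2)R 1/4 ok
(3,4)B 2/3 ok
(3,6)B 0/2 unhappy
Unsatisfied: (0,6), (1,3), (3,1), (3,6) — 4 in total.

4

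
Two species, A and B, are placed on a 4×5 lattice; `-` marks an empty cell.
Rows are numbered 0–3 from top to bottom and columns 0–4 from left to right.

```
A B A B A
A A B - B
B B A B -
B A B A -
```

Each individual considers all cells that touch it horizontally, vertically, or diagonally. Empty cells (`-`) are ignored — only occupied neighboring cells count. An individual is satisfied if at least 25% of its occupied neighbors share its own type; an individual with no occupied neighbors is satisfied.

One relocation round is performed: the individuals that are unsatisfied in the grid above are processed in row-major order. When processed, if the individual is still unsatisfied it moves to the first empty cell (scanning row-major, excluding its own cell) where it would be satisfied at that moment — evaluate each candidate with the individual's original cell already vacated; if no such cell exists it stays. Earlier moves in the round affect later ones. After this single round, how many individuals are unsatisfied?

0

Initially unsatisfied (in order): (0,1), (0,4), (3,1).
  (0,1) → (1,3).
  (0,4) → (0,1).
  (3,1) → (2,4).
Resulting grid:
A A A B -
A A B B B
B B A B A
B - B A -
All satisfied now.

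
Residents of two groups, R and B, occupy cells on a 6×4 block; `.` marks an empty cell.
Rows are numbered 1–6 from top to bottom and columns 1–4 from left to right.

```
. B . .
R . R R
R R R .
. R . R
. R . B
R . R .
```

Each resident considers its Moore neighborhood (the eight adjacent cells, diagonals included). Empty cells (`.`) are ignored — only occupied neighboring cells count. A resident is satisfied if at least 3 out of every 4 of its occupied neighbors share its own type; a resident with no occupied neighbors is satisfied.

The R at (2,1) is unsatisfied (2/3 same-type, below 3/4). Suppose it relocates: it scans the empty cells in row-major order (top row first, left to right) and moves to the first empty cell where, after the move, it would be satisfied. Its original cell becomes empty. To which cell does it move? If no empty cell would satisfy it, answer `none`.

(1,4)

Vacating (2,1). Empty cells in order:
  (1,1): 0/1 same-type → still unsatisfied.
  (1,3): 2/3 same-type → still unsatisfied.
  (1,4): 2/2 same-type → satisfied — stop here.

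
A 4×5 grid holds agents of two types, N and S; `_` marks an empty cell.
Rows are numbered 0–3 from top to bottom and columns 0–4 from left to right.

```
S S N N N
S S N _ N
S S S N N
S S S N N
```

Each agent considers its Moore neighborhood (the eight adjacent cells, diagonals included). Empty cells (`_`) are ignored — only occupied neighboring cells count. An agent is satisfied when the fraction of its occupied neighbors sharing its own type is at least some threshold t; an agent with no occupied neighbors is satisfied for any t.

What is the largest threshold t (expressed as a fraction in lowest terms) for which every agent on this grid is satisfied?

(0,0)S 3/3
(0,1)S 3/5
(0,2)N 2/4
(0,3)N 4/4
(0,4)N 2/2
(1,0)S 5/5
(1,1)S 6/8
(1,2)N 3/7
(1,4)N 4/4
(2,0)S 5/5
(2,1)S 7/8
(2,2)S 4/7
(2,3)N 5/7
(2,4)N 4/4
(3,0)S 3/3
(3,1)S 5/5
(3,2)S 3/5
(3,3)N 3/5
(3,4)N 3/3
The smallest same-type fraction is 3/7 at (1,2), which reduces to 3/7. Any threshold above that leaves this agent unsatisfied.

3/7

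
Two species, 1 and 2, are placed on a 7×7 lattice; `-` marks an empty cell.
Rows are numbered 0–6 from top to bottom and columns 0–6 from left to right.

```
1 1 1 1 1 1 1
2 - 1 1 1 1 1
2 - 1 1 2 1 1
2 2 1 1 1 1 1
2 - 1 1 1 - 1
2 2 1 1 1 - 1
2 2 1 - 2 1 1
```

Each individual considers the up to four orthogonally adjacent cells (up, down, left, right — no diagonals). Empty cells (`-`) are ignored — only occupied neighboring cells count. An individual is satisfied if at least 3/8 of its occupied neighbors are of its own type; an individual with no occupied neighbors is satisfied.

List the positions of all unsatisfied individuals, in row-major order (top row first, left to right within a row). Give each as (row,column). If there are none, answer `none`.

(0,0)1 1/2 ok
(0,1)1 2/2 ok
(0,2)1 3/3 ok
(0,3)1 3/3 ok
(0,4)1 3/3 ok
(0,5)1 3/3 ok
(0,6)1 2/2 ok
(1,0)2 1/2 ok
(1,2)1 3/3 ok
(1,3)1 4/4 ok
(1,4)1 3/4 ok
(1,5)1 4/4 ok
(1,6)1 3/3 ok
(2,0)2 2/2 ok
(2,2)1 3/3 ok
(2,3)1 3/4 ok
(2,4)2 0/4 unhappy
(2,5)1 3/4 ok
(2,6)1 3/3 ok
(3,0)2 3/3 ok
(3,1)2 1/2 ok
(3,2)1 3/4 ok
(3,3)1 4/4 ok
(3,4)1 3/4 ok
(3,5)1 3/3 ok
(3,6)1 3/3 ok
(4,0)2 2/2 ok
(4,2)1 3/3 ok
(4,3)1 4/4 ok
(4,4)1 3/3 ok
(4,6)1 2/2 ok
(5,0)2 3/3 ok
(5,1)2 2/3 ok
(5,2)1 3/4 ok
(5,3)1 3/3 ok
(5,4)1 2/3 ok
(5,6)1 2/2 ok
(6,0)2 2/2 ok
(6,1)2 2/3 ok
(6,2)1 1/2 ok
(6,4)2 0/2 unhappy
(6,5)1 1/2 ok
(6,6)1 2/2 ok

(2,4), (6,4)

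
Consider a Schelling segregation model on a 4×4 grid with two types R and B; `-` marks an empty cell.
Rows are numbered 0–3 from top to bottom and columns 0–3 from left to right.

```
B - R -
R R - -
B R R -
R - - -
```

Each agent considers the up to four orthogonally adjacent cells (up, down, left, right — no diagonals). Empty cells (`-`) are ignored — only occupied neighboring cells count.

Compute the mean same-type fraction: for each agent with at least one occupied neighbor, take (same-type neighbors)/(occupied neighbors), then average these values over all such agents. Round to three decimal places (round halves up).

0.429

Row 0: (0,0)B 0/1 · (0,2)R — no occupied neighbors
Row 1: (1,0)R 1/3 · (1,1)R 2/2
Row 2: (2,0)B 0/3 · (2,1)R 2/3 · (2,2)R 1/1
Row 3: (3,0)R 0/1
Sum over 7 agents: 0/1 + 1/3 + 2/2 + 0/3 + 2/3 + 1/1 + 0/1 = 3; mean = 3 ÷ 7 = 3/7 = 0.428571… → 0.429.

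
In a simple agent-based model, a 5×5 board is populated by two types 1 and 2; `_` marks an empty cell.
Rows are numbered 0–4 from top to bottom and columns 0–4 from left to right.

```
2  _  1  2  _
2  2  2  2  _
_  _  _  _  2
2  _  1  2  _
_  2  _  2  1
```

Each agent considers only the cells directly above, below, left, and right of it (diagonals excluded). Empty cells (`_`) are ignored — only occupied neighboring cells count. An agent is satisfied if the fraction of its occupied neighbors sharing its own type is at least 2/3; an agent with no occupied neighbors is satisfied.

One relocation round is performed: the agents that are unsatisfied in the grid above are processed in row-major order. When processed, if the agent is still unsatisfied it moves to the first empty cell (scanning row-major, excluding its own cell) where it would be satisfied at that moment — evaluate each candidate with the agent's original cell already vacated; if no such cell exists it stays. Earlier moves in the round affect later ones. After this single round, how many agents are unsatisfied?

Initially unsatisfied (in order): (0,2), (0,3), (3,2), (3,3), (4,3), (4,4).
  (0,2): no empty cell satisfies it; stays.
  (0,3) → (0,1).
  (3,2) → (0,4).
  (3,3): now satisfied by earlier moves; stays.
  (4,3) → (1,4).
  (4,4): now satisfied by earlier moves; stays.
Resulting grid:
2 2 1 _ 1
2 2 2 2 2
_ _ _ _ 2
2 _ _ 2 _
_ 2 _ _ 1
Unsatisfied now: (0,2), (0,4).

2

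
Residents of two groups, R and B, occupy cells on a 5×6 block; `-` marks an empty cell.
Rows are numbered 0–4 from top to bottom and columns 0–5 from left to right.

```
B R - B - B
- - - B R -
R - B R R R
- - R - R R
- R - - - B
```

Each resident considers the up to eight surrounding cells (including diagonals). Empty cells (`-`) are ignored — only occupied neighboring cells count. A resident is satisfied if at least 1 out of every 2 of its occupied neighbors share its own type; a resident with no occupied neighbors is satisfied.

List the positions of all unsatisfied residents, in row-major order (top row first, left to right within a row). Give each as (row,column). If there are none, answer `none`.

(0,0), (0,1), (0,5), (1,3), (2,2), (4,5)

(0,0)B 0/1 unhappy
(0,1)R 0/1 unhappy
(0,3)B 1/2 ok
(0,5)B 0/1 unhappy
(1,3)B 2/5 unhappy
(1,4)R 3/6 ok
(2,0)R 0/0 ok
(2,2)B 1/3 unhappy
(2,3)R 4/6 ok
(2,4)R 5/6 ok
(2,5)R 4/4 ok
(3,2)R 2/3 ok
(3,4)R 4/5 ok
(3,5)R 3/4 ok
(4,1)R 1/1 ok
(4,5)B 0/2 unhappy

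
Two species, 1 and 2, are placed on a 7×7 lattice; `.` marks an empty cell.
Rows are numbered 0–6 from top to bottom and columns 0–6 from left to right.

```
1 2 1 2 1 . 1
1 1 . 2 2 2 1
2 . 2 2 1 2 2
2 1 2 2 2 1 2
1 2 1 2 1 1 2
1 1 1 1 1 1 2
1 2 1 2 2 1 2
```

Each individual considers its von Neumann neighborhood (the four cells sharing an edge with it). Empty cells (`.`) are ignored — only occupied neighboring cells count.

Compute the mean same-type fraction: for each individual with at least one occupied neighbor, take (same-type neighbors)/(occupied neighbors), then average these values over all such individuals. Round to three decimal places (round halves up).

0.482

(0,0)1 1/2
(0,1)2 0/3
(0,2)1 0/2
(0,3)2 1/3
(0,4)1 0/2
(0,6)1 1/1
(1,0)1 2/3
(1,1)1 1/2
(1,3)2 3/3
(1,4)2 2/4
(1,5)2 2/3
(1,6)1 1/3
(2,0)2 1/2
(2,2)2 2/2
(2,3)2 3/4
(2,4)1 0/4
(2,5)2 2/4
(2,6)2 2/3
(3,0)2 1/3
(3,1)1 0/3
(3,2)2 2/4
(3,3)2 4/4
(3,4)2 1/4
(3,5)1 1/4
(3,6)2 2/3
(4,0)1 1/3
(4,1)2 0/4
(4,2)1 1/4
(4,3)2 1/4
(4,4)1 2/4
(4,5)1 3/4
(4,6)2 2/3
(5,0)1 3/3
(5,1)1 2/4
(5,2)1 4/4
(5,3)1 2/4
(5,4)1 3/4
(5,5)1 3/4
(5,6)2 2/3
(6,0)1 1/2
(6,1)2 0/3
(6,2)1 1/3
(6,3)2 1/3
(6,4)2 1/3
(6,5)1 1/3
(6,6)2 1/2
Sum over 46 individuals: 1/2 + 0/3 + 0/2 + 1/3 + 0/2 + 1/1 + 2/3 + 1/2 + 3/3 + 2/4 + 2/3 + 1/3 + 1/2 + 2/2 + 3/4 + 0/4 + 2/4 + 2/3 + 1/3 + 0/3 + 2/4 + 4/4 + 1/4 + 1/4 + 2/3 + 1/3 + 0/4 + 1/4 + 1/4 + 2/4 + 3/4 + 2/3 + 3/3 + 2/4 + 4/4 + 2/4 + 3/4 + 3/4 + 2/3 + 1/2 + 0/3 + 1/3 + 1/3 + 1/3 + 1/3 + 1/2 = 133/6; mean = 133/6 ÷ 46 = 133/276 = 0.481884… → 0.482.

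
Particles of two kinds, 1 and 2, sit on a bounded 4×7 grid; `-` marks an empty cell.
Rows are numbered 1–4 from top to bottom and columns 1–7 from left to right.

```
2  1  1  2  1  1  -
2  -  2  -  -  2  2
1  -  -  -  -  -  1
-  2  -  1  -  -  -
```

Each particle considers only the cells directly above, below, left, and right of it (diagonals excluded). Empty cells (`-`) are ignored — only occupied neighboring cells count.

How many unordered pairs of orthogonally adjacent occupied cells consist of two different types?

7

Scan each occupied cell's neighbors to the right and below so each pair is counted once.
Row 1: 2(1,1)–1(1,2)≠ 2(1,1)–2(2,1)= 1(1,2)–1(1,3)= 1(1,3)–2(1,4)≠ 1(1,3)–2(2,3)≠ 2(1,4)–1(1,5)≠ 1(1,5)–1(1,6)= 1(1,6)–2(2,6)≠  → 5/8 unlike.
Row 2: 2(2,1)–1(3,1)≠ 2(2,6)–2(2,7)= 2(2,7)–1(3,7)≠  → 2/3 unlike.
Total adjacent occupied pairs: 11; unlike-type pairs: 7.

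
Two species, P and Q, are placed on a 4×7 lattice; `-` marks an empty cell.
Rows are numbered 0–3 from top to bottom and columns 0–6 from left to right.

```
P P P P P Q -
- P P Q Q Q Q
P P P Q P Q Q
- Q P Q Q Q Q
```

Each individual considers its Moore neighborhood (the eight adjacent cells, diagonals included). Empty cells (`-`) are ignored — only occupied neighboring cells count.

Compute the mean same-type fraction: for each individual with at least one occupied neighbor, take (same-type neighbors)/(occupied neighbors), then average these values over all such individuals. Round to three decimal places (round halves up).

0.659

(0,0)P 2/2
(0,1)P 4/4
(0,2)P 4/5
(0,3)P 3/5
(0,4)P 1/5
(0,5)Q 3/4
(1,1)P 7/7
(1,2)P 6/8
(1,3)Q 2/8
(1,4)Q 5/8
(1,5)Q 5/7
(1,6)Q 4/4
(2,0)P 2/3
(2,1)P 5/6
(2,2)P 4/8
(2,3)Q 4/8
(2,4)P 0/8
(2,5)Q 7/8
(2,6)Q 5/5
(3,1)Q 0/4
(3,2)P 2/5
(3,3)Q 2/5
(3,4)Q 4/5
(3,5)Q 4/5
(3,6)Q 3/3
Sum over 25 individuals: 2/2 + 4/4 + 4/5 + 3/5 + 1/5 + 3/4 + 7/7 + 6/8 + 2/8 + 5/8 + 5/7 + 4/4 + 2/3 + 5/6 + 4/8 + 4/8 + 0/8 + 7/8 + 5/5 + 0/4 + 2/5 + 2/5 + 4/5 + 4/5 + 3/3 = 461/28; mean = 461/28 ÷ 25 = 461/700 = 0.658571… → 0.659.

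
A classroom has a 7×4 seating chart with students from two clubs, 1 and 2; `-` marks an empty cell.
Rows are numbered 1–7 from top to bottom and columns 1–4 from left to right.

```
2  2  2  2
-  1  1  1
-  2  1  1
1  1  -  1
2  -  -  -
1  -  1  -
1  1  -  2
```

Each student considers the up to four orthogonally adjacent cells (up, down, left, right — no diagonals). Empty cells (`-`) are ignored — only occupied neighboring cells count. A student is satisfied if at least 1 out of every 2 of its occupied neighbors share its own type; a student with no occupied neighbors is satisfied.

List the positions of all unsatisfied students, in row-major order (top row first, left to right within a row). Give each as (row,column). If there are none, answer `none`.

(2,2), (3,2), (5,1)

(1,1)2 1/1 satisfied
(1,2)2 2/3 satisfied
(1,3)2 2/3 satisfied
(1,4)2 1/2 satisfied
(2,2)1 1/3 not
(2,3)1 3/4 satisfied
(2,4)1 2/3 satisfied
(3,2)2 0/3 not
(3,3)1 2/3 satisfied
(3,4)1 3/3 satisfied
(4,1)1 1/2 satisfied
(4,2)1 1/2 satisfied
(4,4)1 1/1 satisfied
(5,1)2 0/2 not
(6,1)1 1/2 satisfied
(6,3)1 0/0 satisfied
(7,1)1 2/2 satisfied
(7,2)1 1/1 satisfied
(7,4)2 0/0 satisfied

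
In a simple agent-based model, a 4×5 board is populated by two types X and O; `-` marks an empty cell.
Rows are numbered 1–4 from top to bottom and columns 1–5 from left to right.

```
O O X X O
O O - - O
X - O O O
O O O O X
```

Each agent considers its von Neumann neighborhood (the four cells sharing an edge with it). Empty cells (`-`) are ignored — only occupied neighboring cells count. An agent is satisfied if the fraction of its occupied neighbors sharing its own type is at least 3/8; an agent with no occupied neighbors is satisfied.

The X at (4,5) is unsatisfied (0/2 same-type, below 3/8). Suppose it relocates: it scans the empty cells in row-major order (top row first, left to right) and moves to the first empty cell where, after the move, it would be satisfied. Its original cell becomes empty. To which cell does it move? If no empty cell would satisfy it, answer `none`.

Vacating (4,5). Empty cells in order:
  (2,3): 1/3 same-type → still unsatisfied.
  (2,4): 1/3 same-type → still unsatisfied.
  (3,2): 1/4 same-type → still unsatisfied.

none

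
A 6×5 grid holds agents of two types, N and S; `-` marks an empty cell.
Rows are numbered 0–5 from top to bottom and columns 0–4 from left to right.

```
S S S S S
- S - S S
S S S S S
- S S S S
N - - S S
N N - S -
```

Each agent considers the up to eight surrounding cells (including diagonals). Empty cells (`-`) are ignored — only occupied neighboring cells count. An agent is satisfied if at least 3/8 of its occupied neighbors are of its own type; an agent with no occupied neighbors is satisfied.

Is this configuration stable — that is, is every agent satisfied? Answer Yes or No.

Yes

Row 0: (0,0)S 2/2 ok · (0,1)S 3/3 ok · (0,2)S 4/4 ok · (0,3)S 4/4 ok · (0,4)S 3/3 ok
Row 1: (1,1)S 6/6 ok · (1,3)S 7/7 ok · (1,4)S 5/5 ok
Row 2: (2,0)S 3/3 ok · (2,1)S 5/5 ok · (2,2)S 7/7 ok · (2,3)S 7/7 ok · (2,4)S 5/5 ok
Row 3: (3,1)S 4/5 ok · (3,2)S 6/6 ok · (3,3)S 7/7 ok · (3,4)S 5/5 ok
Row 4: (4,0)N 2/3 ok · (4,3)S 5/5 ok · (4,4)S 4/4 ok
Row 5: (5,0)N 2/2 ok · (5,1)N 2/2 ok · (5,3)S 2/2 ok
All meet the threshold, so the configuration is stable.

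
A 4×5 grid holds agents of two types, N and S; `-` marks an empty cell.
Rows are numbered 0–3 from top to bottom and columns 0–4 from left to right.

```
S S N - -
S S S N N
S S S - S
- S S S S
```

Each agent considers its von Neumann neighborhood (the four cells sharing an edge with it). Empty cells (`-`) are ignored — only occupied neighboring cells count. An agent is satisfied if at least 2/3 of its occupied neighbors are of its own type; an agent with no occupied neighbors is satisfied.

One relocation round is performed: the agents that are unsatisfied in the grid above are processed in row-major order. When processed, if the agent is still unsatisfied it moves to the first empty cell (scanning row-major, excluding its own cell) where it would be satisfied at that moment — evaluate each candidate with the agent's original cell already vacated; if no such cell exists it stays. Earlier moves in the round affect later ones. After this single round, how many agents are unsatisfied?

Initially unsatisfied (in order): (0,2), (1,2), (1,3), (1,4), (2,4).
  (0,2) → (0,3).
  (1,2): now satisfied by earlier moves; stays.
  (1,3): now satisfied by earlier moves; stays.
  (1,4) → (0,4).
  (2,4): now satisfied by earlier moves; stays.
Resulting grid:
S S - N N
S S S N -
S S S - S
- S S S S
Unsatisfied now: (1,3).

1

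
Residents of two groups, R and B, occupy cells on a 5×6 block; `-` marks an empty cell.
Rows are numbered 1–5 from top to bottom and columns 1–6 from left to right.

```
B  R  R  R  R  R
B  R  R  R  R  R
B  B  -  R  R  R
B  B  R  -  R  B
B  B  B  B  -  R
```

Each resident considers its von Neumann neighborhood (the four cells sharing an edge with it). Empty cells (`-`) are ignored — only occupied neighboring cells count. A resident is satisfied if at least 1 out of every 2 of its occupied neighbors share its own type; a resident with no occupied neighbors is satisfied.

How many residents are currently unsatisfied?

3

Row 1: (1,1)B 1/2 ok · (1,2)R 2/3 ok · (1,3)R 3/3 ok · (1,4)R 3/3 ok · (1,5)R 3/3 ok · (1,6)R 2/2 ok
Row 2: (2,1)B 2/3 ok · (2,2)R 2/4 ok · (2,3)R 3/3 ok · (2,4)R 4/4 ok · (2,5)R 4/4 ok · (2,6)R 3/3 ok
Row 3: (3,1)B 3/3 ok · (3,2)B 2/3 ok · (3,4)R 2/2 ok · (3,5)R 4/4 ok · (3,6)R 2/3 ok
Row 4: (4,1)B 3/3 ok · (4,2)B 3/4 ok · (4,3)R 0/2 unhappy · (4,5)R 1/2 ok · (4,6)B 0/3 unhappy
Row 5: (5,1)B 2/2 ok · (5,2)B 3/3 ok · (5,3)B 2/3 ok · (5,4)B 1/1 ok · (5,6)R 0/1 unhappy
Unsatisfied: (4,3), (4,6), (5,6) — 3 in total.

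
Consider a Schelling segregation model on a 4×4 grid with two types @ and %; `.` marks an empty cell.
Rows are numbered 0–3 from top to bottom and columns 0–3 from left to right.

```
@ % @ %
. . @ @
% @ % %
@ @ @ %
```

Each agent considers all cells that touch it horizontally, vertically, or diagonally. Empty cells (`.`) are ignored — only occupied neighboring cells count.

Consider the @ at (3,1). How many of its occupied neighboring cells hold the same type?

3

Occupied neighbors of (3,1): (2,0)=%, (2,1)=@, (2,2)=%, (3,0)=@, (3,2)=@.
Same type (@): 3 of 5.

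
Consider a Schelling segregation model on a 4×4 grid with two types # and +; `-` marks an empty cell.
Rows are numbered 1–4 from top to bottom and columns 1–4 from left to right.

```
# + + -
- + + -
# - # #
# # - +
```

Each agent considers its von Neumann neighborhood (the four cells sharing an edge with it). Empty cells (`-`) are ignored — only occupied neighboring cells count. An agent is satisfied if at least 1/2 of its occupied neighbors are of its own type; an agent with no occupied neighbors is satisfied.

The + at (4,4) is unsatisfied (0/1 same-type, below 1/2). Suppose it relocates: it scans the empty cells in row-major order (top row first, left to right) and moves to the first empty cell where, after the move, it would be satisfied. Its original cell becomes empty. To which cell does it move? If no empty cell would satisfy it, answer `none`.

(1,4)

Vacating (4,4). Empty cells in order:
  (1,4): 1/1 same-type → satisfied — stop here.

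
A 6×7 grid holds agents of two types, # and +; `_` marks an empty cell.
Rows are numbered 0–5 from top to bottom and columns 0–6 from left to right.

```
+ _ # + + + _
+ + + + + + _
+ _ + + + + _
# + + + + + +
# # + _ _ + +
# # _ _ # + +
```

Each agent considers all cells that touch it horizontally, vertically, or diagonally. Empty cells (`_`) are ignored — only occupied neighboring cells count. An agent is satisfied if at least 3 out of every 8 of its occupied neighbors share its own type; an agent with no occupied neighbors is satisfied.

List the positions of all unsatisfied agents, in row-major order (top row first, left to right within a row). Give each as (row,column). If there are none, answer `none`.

(0,2), (5,4)

Row 0: (0,0)+ 2/2 ok · (0,2)# 0/4 unhappy · (0,3)+ 4/5 ok · (0,4)+ 5/5 ok · (0,5)+ 3/3 ok
Row 1: (1,0)+ 3/3 ok · (1,1)+ 5/6 ok · (1,2)+ 5/6 ok · (1,3)+ 7/8 ok · (1,4)+ 8/8 ok · (1,5)+ 5/5 ok
Row 2: (2,0)+ 3/4 ok · (2,2)+ 7/7 ok · (2,3)+ 8/8 ok · (2,4)+ 8/8 ok · (2,5)+ 6/6 ok
Row 3: (3,0)# 2/4 ok · (3,1)+ 4/7 ok · (3,2)+ 5/6 ok · (3,3)+ 6/6 ok · (3,4)+ 6/6 ok · (3,5)+ 6/6 ok · (3,6)+ 4/4 ok
Row 4: (4,0)# 4/5 ok · (4,1)# 4/7 ok · (4,2)+ 3/5 ok · (4,5)+ 6/7 ok · (4,6)+ 5/5 ok
Row 5: (5,0)# 3/3 ok · (5,1)# 3/4 ok · (5,4)# 0/2 unhappy · (5,5)+ 3/4 ok · (5,6)+ 3/3 ok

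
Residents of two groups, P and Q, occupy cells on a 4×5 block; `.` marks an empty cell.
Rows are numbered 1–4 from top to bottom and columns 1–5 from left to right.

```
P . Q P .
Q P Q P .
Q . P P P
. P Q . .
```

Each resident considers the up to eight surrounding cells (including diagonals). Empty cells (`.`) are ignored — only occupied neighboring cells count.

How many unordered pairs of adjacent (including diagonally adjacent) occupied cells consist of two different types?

15

Scan each occupied cell's neighbors to the right and below (and the two forward diagonals) so each pair is counted once.
From row 1: 5 unlike of 8 pairs (running 5/8).
From row 2: 6 unlike of 11 pairs (running 11/19).
From row 3: 3 unlike of 6 pairs (running 14/25).
From row 4: 1 unlike of 1 pairs (running 15/26).
Total adjacent occupied pairs: 26; unlike-type pairs: 15.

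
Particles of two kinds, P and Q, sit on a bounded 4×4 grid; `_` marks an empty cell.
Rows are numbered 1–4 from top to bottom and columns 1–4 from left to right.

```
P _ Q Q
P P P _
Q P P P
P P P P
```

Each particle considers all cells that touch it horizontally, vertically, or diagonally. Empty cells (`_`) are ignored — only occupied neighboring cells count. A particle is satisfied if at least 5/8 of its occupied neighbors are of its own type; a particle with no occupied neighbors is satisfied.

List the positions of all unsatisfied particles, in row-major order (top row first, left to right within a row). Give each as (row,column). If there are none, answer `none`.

(1,3), (1,4), (3,1)

(1,1)P 2/2 ✓
(1,3)Q 1/3 ✗
(1,4)Q 1/2 ✗
(2,1)P 3/4 ✓
(2,2)P 5/7 ✓
(2,3)P 4/6 ✓
(3,1)Q 0/5 ✗
(3,2)P 7/8 ✓
(3,3)P 7/7 ✓
(3,4)P 4/4 ✓
(4,1)P 2/3 ✓
(4,2)P 4/5 ✓
(4,3)P 5/5 ✓
(4,4)P 3/3 ✓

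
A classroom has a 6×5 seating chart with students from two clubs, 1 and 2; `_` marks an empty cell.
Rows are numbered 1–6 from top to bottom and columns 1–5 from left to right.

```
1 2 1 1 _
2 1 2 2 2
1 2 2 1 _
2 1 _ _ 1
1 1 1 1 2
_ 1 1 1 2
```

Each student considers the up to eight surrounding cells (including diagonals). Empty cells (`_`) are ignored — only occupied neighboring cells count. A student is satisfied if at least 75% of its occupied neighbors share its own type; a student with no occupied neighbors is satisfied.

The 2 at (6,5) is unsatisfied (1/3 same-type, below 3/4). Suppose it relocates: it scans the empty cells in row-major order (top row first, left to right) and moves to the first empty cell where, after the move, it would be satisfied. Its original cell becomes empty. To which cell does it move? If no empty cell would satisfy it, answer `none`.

none

Vacating (6,5). Empty cells in order:
  (1,5): 2/3 same-type → still unsatisfied.
  (3,5): 2/4 same-type → still unsatisfied.
  (4,3): 2/7 same-type → still unsatisfied.
  (4,4): 2/6 same-type → still unsatisfied.
  (6,1): 0/3 same-type → still unsatisfied.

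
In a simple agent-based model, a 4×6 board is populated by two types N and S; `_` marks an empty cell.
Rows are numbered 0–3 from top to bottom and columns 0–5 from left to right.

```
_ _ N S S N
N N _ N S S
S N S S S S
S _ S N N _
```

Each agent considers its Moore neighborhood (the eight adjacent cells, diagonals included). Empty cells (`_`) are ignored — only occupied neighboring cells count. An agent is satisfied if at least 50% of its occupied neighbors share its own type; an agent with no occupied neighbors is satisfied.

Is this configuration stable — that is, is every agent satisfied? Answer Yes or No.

(0,2)N 2/3 ✓
(0,3)S 2/4 ✓
(0,4)S 3/5 ✓
(0,5)N 0/3 ✗
(1,0)N 2/3 ✓
(1,1)N 3/5 ✓
(1,3)N 1/7 ✗
(1,4)S 6/8 ✓
(1,5)S 4/5 ✓
(2,0)S 1/4 ✗
(2,1)N 2/6 ✗
(2,2)S 2/6 ✗
(2,3)S 4/7 ✓
(2,4)S 4/7 ✓
(2,5)S 3/4 ✓
(3,0)S 1/2 ✓
(3,2)S 2/4 ✓
(3,3)N 1/5 ✗
(3,4)N 1/4 ✗
For instance (0,5) has only 0/3 same-type neighbors, below 1/2.

No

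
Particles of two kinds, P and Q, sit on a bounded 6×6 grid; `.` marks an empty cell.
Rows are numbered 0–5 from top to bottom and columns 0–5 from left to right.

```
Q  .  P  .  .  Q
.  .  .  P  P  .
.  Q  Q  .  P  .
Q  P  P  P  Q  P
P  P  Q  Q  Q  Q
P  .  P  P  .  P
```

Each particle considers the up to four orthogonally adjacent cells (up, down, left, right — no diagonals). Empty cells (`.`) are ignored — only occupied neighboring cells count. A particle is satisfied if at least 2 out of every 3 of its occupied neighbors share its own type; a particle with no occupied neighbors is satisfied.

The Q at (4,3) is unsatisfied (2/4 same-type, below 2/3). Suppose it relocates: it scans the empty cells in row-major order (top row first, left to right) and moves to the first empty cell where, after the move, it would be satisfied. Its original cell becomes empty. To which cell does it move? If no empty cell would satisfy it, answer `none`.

Vacating (4,3). Empty cells in order:
  (0,1): 1/2 same-type → still unsatisfied.
  (0,3): 0/2 same-type → still unsatisfied.
  (0,4): 1/2 same-type → still unsatisfied.
  (1,0): 1/1 same-type → satisfied — stop here.

(1,0)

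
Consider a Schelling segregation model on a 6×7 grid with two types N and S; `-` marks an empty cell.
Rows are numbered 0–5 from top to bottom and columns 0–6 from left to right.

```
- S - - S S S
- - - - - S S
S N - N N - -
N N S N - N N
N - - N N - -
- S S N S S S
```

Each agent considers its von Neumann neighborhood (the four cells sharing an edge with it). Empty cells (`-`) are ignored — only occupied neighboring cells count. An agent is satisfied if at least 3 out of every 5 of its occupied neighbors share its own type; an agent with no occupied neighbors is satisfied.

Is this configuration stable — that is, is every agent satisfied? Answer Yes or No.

Row 0: (0,1)S 0/0 ✓ · (0,4)S 1/1 ✓ · (0,5)S 3/3 ✓ · (0,6)S 2/2 ✓
Row 1: (1,5)S 2/2 ✓ · (1,6)S 2/2 ✓
Row 2: (2,0)S 0/2 ✗ · (2,1)N 1/2 ✗ · (2,3)N 2/2 ✓ · (2,4)N 1/1 ✓
Row 3: (3,0)N 2/3 ✓ · (3,1)N 2/3 ✓ · (3,2)S 0/2 ✗ · (3,3)N 2/3 ✓ · (3,5)N 1/1 ✓ · (3,6)N 1/1 ✓
Row 4: (4,0)N 1/1 ✓ · (4,3)N 3/3 ✓ · (4,4)N 1/2 ✗
Row 5: (5,1)S 1/1 ✓ · (5,2)S 1/2 ✗ · (5,3)N 1/3 ✗ · (5,4)S 1/3 ✗ · (5,5)S 2/2 ✓ · (5,6)S 1/1 ✓
For instance (2,0) has only 0/2 same-type neighbors, below 3/5.

No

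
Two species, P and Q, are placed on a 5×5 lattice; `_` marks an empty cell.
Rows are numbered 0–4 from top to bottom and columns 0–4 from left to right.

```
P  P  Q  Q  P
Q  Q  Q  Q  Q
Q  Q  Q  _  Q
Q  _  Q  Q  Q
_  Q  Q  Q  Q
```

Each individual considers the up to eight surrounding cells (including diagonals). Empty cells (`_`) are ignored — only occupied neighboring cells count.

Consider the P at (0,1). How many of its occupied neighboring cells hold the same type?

1

Occupied neighbors of (0,1): (0,0)=P, (0,2)=Q, (1,0)=Q, (1,1)=Q, (1,2)=Q.
Same type (P): 1 of 5.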